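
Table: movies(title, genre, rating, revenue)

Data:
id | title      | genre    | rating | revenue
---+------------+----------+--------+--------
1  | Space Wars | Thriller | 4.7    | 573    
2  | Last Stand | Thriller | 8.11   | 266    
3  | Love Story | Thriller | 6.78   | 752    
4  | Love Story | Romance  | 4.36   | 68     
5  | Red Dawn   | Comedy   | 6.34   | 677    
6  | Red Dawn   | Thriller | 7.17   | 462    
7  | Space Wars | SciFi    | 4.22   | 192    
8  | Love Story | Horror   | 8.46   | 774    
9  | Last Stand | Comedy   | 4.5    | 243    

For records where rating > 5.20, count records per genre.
SELECT genre, COUNT(*)
FROM movies
WHERE rating > 5.20
GROUP BY genre

Note: WHERE filters rows before grouping.

Result:
  Comedy: 1
  Horror: 1
  Thriller: 3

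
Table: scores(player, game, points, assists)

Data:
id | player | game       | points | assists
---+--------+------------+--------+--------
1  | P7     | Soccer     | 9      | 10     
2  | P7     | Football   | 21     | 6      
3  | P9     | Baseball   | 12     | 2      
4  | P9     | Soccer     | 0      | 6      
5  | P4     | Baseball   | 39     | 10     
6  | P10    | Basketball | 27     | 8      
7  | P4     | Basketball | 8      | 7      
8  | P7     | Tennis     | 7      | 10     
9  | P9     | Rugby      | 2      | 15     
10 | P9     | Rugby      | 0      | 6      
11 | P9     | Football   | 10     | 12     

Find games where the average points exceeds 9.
SELECT game, AVG(points)
FROM scores
GROUP BY game
HAVING AVG(points) > 9

Result:
  Baseball: avg=25.50
  Basketball: avg=17.50
  Football: avg=15.50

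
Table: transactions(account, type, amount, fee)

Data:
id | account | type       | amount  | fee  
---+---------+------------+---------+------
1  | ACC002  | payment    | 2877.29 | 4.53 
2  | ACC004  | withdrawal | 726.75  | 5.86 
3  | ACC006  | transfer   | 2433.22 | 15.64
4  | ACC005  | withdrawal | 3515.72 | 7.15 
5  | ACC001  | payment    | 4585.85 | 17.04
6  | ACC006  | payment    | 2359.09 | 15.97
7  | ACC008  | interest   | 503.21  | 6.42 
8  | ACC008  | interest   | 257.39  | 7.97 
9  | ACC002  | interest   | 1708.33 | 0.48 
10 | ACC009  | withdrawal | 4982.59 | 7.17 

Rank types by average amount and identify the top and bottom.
SELECT type, AVG(amount)
FROM transactions
GROUP BY type
ORDER BY AVG(amount)

All groups:
  interest: 822.98
  transfer: 2433.22
  withdrawal: 3075.02
  payment: 3274.08

Highest: payment (3274.08)
Lowest: interest (822.98)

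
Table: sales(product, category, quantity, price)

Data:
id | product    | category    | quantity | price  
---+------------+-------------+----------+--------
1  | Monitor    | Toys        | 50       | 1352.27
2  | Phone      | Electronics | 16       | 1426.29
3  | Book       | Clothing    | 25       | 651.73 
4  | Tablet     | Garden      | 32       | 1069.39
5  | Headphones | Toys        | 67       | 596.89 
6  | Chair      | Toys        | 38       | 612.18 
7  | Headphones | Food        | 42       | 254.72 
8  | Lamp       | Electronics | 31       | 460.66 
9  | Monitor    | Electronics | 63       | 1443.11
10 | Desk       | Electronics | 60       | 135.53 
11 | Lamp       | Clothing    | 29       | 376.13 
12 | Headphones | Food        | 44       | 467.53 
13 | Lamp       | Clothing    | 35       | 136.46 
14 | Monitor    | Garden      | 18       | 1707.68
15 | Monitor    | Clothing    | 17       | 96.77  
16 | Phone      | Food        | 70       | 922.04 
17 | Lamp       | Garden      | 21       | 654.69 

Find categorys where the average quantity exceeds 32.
SELECT category, AVG(quantity)
FROM sales
GROUP BY category
HAVING AVG(quantity) > 32

Result:
  Electronics: avg=42.50
  Food: avg=52.00
  Toys: avg=51.67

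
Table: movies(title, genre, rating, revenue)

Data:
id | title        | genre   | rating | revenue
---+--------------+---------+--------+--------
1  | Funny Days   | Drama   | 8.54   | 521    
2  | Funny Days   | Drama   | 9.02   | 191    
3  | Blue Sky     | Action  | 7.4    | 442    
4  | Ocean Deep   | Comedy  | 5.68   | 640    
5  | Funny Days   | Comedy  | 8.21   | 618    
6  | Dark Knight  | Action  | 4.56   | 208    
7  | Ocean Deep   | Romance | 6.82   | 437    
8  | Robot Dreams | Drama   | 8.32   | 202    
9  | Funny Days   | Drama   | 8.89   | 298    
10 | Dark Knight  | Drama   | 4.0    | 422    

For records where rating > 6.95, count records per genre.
SELECT genre, COUNT(*)
FROM movies
WHERE rating > 6.95
GROUP BY genre

Note: WHERE filters rows before grouping.

Result:
  Action: 1
  Comedy: 1
  Drama: 4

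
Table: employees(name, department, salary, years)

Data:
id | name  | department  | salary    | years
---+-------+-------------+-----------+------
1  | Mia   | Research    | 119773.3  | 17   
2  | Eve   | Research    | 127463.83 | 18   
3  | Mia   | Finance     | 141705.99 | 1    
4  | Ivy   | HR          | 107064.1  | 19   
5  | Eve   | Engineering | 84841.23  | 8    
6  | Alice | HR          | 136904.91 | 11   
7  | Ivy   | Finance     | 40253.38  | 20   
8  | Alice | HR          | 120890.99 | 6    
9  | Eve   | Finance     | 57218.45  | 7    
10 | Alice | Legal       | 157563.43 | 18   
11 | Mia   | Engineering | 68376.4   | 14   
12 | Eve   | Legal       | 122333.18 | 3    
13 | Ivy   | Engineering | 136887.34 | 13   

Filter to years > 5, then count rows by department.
SELECT department, COUNT(*)
FROM employees
WHERE years > 5
GROUP BY department

Note: WHERE filters rows before grouping.

Result:
  Engineering: 3
  Finance: 2
  HR: 3
  Legal: 1
  Research: 2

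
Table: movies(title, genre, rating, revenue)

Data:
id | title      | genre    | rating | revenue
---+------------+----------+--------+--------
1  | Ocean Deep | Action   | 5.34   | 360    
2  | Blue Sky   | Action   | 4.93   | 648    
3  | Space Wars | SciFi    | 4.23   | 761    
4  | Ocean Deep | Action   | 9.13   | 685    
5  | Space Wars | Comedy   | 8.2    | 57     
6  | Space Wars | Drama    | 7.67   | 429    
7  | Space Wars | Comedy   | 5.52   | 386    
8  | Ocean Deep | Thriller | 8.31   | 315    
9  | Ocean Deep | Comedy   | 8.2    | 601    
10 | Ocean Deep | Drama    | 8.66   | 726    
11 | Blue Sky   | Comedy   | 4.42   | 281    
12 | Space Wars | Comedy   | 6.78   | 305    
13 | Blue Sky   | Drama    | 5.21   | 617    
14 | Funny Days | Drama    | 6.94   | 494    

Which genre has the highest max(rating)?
SELECT genre, MAX(rating) as val
FROM movies
GROUP BY genre
ORDER BY val DESC
LIMIT 1

Result: Action with max(rating) = 9.13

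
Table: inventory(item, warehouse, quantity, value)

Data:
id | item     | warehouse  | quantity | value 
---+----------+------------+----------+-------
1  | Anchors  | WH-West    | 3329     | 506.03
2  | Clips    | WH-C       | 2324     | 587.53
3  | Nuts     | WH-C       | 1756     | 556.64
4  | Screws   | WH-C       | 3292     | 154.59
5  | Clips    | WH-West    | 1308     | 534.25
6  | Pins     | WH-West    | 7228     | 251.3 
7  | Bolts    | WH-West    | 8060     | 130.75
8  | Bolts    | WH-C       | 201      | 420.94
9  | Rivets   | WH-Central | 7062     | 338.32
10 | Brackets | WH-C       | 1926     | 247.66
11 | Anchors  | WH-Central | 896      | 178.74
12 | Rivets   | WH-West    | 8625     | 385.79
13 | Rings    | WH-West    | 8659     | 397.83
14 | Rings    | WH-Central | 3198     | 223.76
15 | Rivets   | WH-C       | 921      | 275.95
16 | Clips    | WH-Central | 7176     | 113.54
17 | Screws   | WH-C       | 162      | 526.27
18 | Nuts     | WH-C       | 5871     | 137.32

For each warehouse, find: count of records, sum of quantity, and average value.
SELECT warehouse,
       COUNT(*) as cnt,
       SUM(quantity) as total_quantity,
       AVG(value) as avg_value
FROM inventory
GROUP BY warehouse

Result:
  WH-C: 8 records, 16453 total quantity, 363.36 avg value
  WH-Central: 4 records, 18332 total quantity, 213.59 avg value
  WH-West: 6 records, 37209 total quantity, 367.66 avg value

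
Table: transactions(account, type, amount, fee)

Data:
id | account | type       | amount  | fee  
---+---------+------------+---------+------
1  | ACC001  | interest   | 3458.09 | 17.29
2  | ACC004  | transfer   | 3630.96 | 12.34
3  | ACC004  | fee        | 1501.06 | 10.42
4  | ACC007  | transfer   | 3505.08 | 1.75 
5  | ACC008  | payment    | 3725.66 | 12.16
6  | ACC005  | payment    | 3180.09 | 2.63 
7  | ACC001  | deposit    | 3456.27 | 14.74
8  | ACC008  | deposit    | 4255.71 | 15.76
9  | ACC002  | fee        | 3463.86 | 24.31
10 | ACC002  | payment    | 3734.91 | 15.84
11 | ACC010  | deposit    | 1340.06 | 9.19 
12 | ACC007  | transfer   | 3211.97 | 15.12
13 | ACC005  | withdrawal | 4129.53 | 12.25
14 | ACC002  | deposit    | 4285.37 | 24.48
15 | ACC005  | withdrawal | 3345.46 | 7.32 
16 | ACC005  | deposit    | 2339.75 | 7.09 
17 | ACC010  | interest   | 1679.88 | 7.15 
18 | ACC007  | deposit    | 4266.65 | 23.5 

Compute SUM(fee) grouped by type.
SELECT type, SUM(fee) as result
FROM transactions
GROUP BY type

Result:
  deposit: 94.76
  fee: 34.73
  interest: 24.44
  payment: 30.63
  transfer: 29.21
  withdrawal: 19.57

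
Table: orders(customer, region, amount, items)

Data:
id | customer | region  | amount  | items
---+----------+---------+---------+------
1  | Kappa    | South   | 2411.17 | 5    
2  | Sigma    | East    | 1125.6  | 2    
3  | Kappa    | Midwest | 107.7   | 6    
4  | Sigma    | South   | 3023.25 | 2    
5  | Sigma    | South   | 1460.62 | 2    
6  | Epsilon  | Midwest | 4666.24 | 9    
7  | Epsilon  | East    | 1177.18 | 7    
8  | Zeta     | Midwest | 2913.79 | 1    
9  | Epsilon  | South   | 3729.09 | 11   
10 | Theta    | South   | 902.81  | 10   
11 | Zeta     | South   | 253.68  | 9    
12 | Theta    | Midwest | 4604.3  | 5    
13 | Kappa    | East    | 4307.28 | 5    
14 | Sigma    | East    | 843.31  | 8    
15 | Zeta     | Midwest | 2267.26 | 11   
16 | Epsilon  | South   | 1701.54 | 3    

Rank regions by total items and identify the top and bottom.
SELECT region, SUM(items)
FROM orders
GROUP BY region
ORDER BY SUM(items)

All groups:
  East: 22
  Midwest: 32
  South: 42

Highest: South (42)
Lowest: East (22)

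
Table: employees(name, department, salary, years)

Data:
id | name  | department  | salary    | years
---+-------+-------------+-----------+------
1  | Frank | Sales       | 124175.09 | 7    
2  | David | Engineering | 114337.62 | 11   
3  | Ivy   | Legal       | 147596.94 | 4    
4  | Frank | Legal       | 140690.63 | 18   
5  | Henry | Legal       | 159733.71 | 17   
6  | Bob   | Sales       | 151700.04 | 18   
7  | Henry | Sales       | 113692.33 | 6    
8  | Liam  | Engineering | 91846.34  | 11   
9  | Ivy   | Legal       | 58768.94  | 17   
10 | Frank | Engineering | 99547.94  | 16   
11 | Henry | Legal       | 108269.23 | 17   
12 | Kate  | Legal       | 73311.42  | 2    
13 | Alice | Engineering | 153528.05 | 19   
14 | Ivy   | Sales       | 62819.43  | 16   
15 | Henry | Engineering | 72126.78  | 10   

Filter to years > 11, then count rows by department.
SELECT department, COUNT(*)
FROM employees
WHERE years > 11
GROUP BY department

Note: WHERE filters rows before grouping.

Result:
  Engineering: 2
  Legal: 4
  Sales: 2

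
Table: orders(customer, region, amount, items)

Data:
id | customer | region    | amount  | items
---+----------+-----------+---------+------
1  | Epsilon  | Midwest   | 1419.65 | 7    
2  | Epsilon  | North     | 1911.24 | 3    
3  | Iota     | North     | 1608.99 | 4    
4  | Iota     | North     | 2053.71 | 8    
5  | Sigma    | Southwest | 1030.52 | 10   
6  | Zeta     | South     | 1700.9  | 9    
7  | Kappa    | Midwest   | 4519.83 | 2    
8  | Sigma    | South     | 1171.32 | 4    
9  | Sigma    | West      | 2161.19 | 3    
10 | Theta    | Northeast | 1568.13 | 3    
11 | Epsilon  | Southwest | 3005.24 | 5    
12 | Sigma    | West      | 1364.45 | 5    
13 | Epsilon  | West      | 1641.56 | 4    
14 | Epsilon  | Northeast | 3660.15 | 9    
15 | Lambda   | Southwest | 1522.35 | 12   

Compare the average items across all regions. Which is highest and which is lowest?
SELECT region, AVG(items)
FROM orders
GROUP BY region
ORDER BY AVG(items)

All groups:
  West: 4.00
  Midwest: 4.50
  North: 5.00
  Northeast: 6.00
  South: 6.50
  Southwest: 9.00

Highest: Southwest (9.00)
Lowest: West (4.00)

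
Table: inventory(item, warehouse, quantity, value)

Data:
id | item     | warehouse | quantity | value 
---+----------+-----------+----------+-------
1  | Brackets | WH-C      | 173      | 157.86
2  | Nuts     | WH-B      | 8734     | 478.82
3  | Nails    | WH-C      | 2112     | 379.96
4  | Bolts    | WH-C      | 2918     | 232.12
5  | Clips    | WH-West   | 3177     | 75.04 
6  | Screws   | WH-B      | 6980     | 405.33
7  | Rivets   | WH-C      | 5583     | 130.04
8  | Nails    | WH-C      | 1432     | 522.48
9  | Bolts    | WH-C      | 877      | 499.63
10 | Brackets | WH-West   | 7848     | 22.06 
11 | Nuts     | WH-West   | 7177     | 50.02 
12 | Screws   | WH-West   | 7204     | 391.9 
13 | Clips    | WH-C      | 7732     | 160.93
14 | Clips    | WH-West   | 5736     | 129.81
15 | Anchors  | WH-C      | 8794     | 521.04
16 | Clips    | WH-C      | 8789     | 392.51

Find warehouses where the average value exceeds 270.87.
SELECT warehouse, AVG(value)
FROM inventory
GROUP BY warehouse
HAVING AVG(value) > 270.87

Result:
  WH-B: avg=442.08
  WH-C: avg=332.95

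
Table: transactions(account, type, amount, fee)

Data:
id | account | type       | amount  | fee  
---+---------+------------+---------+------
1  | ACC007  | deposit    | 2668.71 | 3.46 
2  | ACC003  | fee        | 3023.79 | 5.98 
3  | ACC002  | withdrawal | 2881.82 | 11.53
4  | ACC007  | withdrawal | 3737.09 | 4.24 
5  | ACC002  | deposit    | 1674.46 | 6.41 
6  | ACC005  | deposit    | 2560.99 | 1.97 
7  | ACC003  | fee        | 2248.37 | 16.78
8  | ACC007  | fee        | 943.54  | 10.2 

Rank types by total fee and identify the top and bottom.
SELECT type, SUM(fee)
FROM transactions
GROUP BY type
ORDER BY SUM(fee)

All groups:
  deposit: 11.84
  withdrawal: 15.77
  fee: 32.96

Highest: fee (32.96)
Lowest: deposit (11.84)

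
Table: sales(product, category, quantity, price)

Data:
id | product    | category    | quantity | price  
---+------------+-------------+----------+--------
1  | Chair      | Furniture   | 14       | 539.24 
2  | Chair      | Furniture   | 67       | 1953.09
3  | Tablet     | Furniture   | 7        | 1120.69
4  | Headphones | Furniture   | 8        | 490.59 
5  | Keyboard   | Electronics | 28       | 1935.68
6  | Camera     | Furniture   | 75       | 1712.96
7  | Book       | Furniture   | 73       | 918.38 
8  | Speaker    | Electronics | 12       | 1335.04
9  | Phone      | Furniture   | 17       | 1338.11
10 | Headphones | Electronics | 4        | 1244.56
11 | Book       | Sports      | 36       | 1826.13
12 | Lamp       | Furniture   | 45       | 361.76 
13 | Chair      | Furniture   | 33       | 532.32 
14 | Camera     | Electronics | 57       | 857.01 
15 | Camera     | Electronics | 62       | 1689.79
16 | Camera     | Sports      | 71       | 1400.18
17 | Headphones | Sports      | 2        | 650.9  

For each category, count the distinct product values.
SELECT category, COUNT(DISTINCT product)
FROM sales
GROUP BY category

Result:
  Electronics: 4 distinct
  Furniture: 7 distinct
  Sports: 3 distinct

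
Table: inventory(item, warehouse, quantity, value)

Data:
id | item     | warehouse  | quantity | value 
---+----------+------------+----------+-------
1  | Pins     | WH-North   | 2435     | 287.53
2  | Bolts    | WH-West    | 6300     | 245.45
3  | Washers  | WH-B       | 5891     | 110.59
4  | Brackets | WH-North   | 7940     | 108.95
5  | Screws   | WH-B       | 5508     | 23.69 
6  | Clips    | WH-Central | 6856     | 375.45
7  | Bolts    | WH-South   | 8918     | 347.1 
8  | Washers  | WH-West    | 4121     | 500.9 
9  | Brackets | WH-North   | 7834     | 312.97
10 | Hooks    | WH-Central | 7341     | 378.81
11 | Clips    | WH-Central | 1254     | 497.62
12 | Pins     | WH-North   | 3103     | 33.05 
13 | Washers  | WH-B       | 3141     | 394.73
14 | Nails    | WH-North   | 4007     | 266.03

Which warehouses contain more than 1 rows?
SELECT warehouse, COUNT(*) as cnt
FROM inventory
GROUP BY warehouse
HAVING COUNT(*) > 1

Result:
  WH-B: 3
  WH-Central: 3
  WH-North: 5
  WH-West: 2

Note: HAVING filters groups after aggregation, WHERE filters rows before.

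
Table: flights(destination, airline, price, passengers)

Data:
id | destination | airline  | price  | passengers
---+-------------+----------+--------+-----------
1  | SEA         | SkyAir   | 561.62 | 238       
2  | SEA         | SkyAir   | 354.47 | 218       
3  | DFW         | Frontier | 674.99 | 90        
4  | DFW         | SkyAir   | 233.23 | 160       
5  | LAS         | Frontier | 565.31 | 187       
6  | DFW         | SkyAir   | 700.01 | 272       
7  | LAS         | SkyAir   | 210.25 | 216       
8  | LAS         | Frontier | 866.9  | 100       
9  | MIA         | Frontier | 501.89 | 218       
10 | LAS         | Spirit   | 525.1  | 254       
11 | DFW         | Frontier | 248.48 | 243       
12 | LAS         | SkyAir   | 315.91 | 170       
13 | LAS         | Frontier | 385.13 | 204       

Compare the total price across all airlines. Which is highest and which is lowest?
SELECT airline, SUM(price)
FROM flights
GROUP BY airline
ORDER BY SUM(price)

All groups:
  Spirit: 525.10
  SkyAir: 2375.49
  Frontier: 3242.70

Highest: Frontier (3242.70)
Lowest: Spirit (525.10)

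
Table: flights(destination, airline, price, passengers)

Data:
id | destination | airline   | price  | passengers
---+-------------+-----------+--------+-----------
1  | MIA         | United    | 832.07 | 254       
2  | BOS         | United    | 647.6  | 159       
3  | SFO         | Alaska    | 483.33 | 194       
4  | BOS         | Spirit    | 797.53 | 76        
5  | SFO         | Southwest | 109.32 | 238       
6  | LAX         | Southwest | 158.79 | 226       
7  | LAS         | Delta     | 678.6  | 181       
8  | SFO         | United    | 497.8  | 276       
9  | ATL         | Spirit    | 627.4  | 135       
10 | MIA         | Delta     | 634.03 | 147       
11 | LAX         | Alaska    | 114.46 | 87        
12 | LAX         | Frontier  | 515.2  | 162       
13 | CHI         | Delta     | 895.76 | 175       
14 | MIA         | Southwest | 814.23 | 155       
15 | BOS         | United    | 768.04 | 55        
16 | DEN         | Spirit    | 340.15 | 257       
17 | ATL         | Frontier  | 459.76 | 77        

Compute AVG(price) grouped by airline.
SELECT airline, AVG(price) as result
FROM flights
GROUP BY airline

Result:
  Alaska: 298.90
  Delta: 736.13
  Frontier: 487.48
  Southwest: 360.78
  Spirit: 588.36
  United: 686.38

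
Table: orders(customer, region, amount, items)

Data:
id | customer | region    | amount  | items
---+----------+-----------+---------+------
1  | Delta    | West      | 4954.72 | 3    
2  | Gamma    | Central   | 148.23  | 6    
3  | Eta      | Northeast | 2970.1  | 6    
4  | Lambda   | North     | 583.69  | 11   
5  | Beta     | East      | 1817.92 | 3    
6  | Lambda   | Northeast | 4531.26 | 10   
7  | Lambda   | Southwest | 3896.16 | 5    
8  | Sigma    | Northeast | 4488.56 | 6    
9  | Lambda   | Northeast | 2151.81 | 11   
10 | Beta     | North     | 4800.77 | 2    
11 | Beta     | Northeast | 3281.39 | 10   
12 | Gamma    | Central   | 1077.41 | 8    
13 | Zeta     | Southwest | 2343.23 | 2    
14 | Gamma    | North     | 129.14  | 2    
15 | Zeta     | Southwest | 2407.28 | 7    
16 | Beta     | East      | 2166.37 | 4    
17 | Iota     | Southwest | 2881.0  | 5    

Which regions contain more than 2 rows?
SELECT region, COUNT(*) as cnt
FROM orders
GROUP BY region
HAVING COUNT(*) > 2

Result:
  North: 3
  Northeast: 5
  Southwest: 4

Note: HAVING filters groups after aggregation, WHERE filters rows before.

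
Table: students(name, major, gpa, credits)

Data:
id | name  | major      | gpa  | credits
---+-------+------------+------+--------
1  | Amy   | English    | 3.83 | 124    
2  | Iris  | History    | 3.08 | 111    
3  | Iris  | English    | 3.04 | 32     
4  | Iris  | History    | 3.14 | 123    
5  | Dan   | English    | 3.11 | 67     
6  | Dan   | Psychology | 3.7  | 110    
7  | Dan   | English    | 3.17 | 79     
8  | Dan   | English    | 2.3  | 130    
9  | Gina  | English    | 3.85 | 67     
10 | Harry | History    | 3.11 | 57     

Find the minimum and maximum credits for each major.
SELECT major, MIN(credits), MAX(credits)
FROM students
GROUP BY major

Result:
  English: min=32, max=130
  History: min=57, max=123
  Psychology: min=110, max=110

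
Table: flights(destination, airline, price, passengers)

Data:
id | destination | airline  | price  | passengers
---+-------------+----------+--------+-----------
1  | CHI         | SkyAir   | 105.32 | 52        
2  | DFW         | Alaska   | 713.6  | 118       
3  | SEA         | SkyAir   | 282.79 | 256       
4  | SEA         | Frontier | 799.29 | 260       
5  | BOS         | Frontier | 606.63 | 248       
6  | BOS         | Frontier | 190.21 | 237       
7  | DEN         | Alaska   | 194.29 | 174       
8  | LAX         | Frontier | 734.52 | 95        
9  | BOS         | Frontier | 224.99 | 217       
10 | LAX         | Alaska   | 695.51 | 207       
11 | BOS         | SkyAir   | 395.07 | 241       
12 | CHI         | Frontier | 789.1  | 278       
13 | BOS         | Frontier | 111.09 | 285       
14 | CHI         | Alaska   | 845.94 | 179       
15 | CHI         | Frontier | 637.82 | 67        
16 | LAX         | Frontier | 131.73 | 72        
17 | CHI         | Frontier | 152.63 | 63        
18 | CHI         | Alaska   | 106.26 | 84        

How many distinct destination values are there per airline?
SELECT airline, COUNT(DISTINCT destination)
FROM flights
GROUP BY airline

Result:
  Alaska: 4 distinct
  Frontier: 4 distinct
  SkyAir: 3 distinct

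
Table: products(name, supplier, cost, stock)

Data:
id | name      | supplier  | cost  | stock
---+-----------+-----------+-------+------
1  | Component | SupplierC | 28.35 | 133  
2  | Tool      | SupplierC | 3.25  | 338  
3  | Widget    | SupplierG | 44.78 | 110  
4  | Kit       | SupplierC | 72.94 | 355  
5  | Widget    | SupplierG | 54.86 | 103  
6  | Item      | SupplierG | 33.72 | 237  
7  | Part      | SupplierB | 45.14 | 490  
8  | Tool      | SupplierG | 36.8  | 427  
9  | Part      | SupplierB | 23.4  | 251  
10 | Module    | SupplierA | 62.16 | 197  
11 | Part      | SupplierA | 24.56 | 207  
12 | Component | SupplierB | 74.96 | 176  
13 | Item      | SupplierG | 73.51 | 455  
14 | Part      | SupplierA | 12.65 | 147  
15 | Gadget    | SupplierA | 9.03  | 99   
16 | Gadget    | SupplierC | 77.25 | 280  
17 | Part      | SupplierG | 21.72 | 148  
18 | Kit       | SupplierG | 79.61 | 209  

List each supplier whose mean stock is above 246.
SELECT supplier, AVG(stock)
FROM products
GROUP BY supplier
HAVING AVG(stock) > 246

Result:
  SupplierB: avg=305.67
  SupplierC: avg=276.50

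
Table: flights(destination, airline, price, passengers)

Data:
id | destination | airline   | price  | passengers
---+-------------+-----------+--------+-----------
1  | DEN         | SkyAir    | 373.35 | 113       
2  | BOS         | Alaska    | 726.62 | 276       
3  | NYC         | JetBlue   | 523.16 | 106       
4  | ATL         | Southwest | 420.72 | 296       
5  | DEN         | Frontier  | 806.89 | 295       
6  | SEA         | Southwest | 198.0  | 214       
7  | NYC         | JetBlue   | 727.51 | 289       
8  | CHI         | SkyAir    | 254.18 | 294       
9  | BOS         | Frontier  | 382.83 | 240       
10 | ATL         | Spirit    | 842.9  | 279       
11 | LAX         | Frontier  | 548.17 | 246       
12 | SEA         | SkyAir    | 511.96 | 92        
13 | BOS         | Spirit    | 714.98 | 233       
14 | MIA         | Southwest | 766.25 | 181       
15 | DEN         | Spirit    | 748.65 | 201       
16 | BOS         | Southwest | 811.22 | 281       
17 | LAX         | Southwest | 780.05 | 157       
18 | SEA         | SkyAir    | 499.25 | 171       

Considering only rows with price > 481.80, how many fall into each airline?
SELECT airline, COUNT(*)
FROM flights
WHERE price > 481.80
GROUP BY airline

Note: WHERE filters rows before grouping.

Result:
  Alaska: 1
  Frontier: 2
  JetBlue: 2
  SkyAir: 2
  Southwest: 3
  Spirit: 3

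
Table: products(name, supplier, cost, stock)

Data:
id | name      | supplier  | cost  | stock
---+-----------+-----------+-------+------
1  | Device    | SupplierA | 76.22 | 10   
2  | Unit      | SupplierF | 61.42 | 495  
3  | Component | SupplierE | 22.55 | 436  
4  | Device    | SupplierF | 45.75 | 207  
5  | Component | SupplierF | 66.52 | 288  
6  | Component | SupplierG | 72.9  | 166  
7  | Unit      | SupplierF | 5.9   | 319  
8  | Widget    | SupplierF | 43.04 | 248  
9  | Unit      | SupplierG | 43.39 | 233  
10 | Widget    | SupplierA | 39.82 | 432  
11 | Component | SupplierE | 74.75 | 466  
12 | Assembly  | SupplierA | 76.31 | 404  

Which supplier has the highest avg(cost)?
SELECT supplier, AVG(cost) as val
FROM products
GROUP BY supplier
ORDER BY val DESC
LIMIT 1

Result: SupplierA with avg(cost) = 64.12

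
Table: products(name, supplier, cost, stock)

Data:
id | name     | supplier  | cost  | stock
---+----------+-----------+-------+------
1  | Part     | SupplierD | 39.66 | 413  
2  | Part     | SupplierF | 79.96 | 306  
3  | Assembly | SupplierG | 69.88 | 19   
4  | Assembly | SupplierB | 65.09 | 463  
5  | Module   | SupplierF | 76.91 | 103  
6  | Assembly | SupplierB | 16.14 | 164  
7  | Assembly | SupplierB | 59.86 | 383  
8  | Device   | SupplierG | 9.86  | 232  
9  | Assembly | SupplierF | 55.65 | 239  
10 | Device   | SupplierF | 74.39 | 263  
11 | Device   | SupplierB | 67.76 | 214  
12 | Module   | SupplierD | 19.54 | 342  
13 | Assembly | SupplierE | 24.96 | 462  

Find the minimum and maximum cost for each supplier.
SELECT supplier, MIN(cost), MAX(cost)
FROM products
GROUP BY supplier

Result:
  SupplierB: min=16.14, max=67.76
  SupplierD: min=19.54, max=39.66
  SupplierE: min=24.96, max=24.96
  SupplierF: min=55.65, max=79.96
  SupplierG: min=9.86, max=69.88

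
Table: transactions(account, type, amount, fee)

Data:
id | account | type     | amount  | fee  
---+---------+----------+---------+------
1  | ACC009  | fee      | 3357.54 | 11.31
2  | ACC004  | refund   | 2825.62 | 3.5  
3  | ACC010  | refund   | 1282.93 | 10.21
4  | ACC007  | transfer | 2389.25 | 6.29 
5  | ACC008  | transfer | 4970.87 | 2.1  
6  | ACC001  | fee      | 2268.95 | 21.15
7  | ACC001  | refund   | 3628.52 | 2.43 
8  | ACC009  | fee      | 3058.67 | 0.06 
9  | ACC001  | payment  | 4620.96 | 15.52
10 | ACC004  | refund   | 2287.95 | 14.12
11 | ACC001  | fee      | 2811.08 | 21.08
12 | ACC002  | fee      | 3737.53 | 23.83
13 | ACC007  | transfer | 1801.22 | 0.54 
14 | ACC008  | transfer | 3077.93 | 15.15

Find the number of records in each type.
SELECT type, COUNT(*) as count
FROM transactions
GROUP BY type

Result:
  fee: 5
  payment: 1
  refund: 4
  transfer: 4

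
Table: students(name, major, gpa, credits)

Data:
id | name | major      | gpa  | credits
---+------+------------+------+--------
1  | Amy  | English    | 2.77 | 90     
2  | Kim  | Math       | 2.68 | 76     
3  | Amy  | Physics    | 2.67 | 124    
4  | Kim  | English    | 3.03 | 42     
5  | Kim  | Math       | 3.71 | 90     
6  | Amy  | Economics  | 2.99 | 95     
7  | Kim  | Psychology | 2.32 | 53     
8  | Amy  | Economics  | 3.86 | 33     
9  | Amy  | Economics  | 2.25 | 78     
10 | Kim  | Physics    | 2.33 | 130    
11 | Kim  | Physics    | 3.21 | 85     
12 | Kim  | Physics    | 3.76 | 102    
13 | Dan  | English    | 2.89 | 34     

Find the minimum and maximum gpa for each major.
SELECT major, MIN(gpa), MAX(gpa)
FROM students
GROUP BY major

Result:
  Economics: min=2.25, max=3.86
  English: min=2.77, max=3.03
  Math: min=2.68, max=3.71
  Physics: min=2.33, max=3.76
  Psychology: min=2.32, max=2.32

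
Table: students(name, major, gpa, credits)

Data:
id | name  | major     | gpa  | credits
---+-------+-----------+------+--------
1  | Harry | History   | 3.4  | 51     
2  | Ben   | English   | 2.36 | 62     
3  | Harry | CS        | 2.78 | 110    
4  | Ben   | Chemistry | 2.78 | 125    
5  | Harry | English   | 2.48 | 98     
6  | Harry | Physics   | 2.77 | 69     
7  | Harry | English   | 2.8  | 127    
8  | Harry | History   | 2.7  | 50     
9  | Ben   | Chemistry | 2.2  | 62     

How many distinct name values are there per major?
SELECT major, COUNT(DISTINCT name)
FROM students
GROUP BY major

Result:
  CS: 1 distinct
  Chemistry: 1 distinct
  English: 2 distinct
  History: 1 distinct
  Physics: 1 distinct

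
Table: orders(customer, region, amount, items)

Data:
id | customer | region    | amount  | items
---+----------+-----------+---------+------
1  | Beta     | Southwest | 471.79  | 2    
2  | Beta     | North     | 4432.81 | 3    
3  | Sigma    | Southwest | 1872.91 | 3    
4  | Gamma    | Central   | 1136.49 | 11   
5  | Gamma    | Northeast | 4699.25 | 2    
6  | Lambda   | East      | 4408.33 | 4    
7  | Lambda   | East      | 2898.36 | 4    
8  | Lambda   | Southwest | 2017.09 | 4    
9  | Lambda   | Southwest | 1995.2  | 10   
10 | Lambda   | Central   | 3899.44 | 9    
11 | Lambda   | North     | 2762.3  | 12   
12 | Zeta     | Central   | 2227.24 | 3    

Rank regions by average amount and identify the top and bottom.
SELECT region, AVG(amount)
FROM orders
GROUP BY region
ORDER BY AVG(amount)

All groups:
  Southwest: 1589.25
  Central: 2421.06
  North: 3597.56
  East: 3653.35
  Northeast: 4699.25

Highest: Northeast (4699.25)
Lowest: Southwest (1589.25)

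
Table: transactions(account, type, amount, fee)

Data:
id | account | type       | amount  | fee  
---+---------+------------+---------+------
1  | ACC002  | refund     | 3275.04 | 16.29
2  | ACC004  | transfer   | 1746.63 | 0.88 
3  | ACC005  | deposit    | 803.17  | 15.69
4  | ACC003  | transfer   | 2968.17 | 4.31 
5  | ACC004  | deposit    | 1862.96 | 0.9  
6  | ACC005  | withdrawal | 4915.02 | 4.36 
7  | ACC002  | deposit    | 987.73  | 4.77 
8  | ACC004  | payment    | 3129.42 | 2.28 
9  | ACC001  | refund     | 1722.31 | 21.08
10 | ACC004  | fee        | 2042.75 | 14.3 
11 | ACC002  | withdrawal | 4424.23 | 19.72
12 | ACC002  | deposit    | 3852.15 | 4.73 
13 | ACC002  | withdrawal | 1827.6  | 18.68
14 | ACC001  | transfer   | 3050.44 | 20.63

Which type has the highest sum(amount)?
SELECT type, SUM(amount) as val
FROM transactions
GROUP BY type
ORDER BY val DESC
LIMIT 1

Result: withdrawal with sum(amount) = 11166.85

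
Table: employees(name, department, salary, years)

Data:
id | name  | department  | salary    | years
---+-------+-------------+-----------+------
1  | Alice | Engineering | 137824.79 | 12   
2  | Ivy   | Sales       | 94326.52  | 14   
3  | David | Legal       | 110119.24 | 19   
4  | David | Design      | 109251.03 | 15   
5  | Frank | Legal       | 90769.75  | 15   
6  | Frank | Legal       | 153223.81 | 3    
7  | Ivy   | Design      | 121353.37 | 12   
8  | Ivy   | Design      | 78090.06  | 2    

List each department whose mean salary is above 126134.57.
SELECT department, AVG(salary)
FROM employees
GROUP BY department
HAVING AVG(salary) > 126134.57

Result:
  Engineering: avg=137824.79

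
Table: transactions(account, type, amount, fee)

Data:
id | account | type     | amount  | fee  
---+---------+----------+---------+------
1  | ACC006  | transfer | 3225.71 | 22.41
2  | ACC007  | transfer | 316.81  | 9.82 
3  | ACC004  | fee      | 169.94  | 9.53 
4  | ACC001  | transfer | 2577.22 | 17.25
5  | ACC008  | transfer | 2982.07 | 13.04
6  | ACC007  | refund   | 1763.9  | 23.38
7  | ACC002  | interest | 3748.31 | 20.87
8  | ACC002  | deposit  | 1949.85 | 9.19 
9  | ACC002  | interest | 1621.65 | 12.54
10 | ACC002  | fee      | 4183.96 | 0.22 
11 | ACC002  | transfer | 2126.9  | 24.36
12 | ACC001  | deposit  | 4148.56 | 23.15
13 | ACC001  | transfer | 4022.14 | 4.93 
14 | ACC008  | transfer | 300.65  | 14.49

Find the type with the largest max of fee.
SELECT type, MAX(fee) as val
FROM transactions
GROUP BY type
ORDER BY val DESC
LIMIT 1

Result: transfer with max(fee) = 24.36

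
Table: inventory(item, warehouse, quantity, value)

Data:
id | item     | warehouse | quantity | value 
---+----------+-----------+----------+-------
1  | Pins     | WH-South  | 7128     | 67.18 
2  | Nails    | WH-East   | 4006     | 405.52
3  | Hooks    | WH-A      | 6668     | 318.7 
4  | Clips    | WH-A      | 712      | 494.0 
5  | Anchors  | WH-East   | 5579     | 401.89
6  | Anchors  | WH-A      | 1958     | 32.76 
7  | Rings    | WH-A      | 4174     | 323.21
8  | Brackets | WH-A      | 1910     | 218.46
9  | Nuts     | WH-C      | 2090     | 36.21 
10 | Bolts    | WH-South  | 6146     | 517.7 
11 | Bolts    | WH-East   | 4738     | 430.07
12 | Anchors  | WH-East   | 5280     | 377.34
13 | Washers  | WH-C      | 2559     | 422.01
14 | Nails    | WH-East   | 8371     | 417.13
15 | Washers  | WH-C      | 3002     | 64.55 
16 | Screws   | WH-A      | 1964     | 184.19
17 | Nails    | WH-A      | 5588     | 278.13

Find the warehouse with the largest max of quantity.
SELECT warehouse, MAX(quantity) as val
FROM inventory
GROUP BY warehouse
ORDER BY val DESC
LIMIT 1

Result: WH-East with max(quantity) = 8371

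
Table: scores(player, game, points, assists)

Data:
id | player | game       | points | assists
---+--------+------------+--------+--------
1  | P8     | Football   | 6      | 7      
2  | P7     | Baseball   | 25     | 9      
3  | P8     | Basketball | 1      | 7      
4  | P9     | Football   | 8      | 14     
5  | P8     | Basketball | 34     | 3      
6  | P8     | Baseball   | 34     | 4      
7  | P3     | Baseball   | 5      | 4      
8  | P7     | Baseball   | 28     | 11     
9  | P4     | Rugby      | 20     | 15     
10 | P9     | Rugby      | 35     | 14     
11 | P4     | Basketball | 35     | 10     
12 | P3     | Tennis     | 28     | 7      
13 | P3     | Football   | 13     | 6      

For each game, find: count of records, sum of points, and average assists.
SELECT game,
       COUNT(*) as cnt,
       SUM(points) as total_points,
       AVG(assists) as avg_assists
FROM scores
GROUP BY game

Result:
  Baseball: 4 records, 92 total points, 7.00 avg assists
  Basketball: 3 records, 70 total points, 6.67 avg assists
  Football: 3 records, 27 total points, 9.00 avg assists
  Rugby: 2 records, 55 total points, 14.50 avg assists
  Tennis: 1 records, 28 total points, 7.00 avg assists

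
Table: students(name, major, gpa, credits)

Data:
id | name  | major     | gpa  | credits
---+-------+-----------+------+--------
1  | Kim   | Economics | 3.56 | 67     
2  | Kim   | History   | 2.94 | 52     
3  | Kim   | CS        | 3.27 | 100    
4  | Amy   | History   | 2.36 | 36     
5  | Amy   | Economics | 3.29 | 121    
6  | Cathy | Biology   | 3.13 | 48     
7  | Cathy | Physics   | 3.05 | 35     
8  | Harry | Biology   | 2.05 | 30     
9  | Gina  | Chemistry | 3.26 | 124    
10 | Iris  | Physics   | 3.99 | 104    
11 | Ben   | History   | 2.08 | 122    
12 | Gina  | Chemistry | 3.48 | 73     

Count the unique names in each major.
SELECT major, COUNT(DISTINCT name)
FROM students
GROUP BY major

Result:
  Biology: 2 distinct
  CS: 1 distinct
  Chemistry: 1 distinct
  Economics: 2 distinct
  History: 3 distinct
  Physics: 2 distinct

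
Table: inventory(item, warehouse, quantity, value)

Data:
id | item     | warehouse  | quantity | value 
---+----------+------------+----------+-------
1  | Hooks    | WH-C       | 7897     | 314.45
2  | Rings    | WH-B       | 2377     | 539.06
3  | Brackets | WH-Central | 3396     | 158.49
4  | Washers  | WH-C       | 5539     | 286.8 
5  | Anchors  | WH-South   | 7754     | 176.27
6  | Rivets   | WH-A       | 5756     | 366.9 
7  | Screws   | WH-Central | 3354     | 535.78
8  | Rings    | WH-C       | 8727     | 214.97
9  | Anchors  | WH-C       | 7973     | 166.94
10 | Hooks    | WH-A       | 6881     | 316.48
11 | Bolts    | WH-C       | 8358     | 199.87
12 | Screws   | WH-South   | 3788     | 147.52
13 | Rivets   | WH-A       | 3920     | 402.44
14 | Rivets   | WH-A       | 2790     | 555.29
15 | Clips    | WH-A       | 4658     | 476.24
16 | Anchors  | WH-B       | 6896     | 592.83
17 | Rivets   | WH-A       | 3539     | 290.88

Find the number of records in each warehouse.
SELECT warehouse, COUNT(*) as count
FROM inventory
GROUP BY warehouse

Result:
  WH-A: 6
  WH-B: 2
  WH-C: 5
  WH-Central: 2
  WH-South: 2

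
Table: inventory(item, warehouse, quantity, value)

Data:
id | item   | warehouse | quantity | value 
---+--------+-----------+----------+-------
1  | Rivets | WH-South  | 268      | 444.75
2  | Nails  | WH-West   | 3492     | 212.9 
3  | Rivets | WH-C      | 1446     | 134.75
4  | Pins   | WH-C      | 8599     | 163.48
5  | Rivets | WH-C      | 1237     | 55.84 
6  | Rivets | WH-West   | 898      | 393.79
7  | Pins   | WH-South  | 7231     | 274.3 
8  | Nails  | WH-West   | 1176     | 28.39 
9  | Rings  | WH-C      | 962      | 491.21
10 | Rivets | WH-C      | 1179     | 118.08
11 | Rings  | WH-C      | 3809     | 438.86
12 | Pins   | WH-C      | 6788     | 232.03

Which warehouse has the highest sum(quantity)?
SELECT warehouse, SUM(quantity) as val
FROM inventory
GROUP BY warehouse
ORDER BY val DESC
LIMIT 1

Result: WH-C with sum(quantity) = 24020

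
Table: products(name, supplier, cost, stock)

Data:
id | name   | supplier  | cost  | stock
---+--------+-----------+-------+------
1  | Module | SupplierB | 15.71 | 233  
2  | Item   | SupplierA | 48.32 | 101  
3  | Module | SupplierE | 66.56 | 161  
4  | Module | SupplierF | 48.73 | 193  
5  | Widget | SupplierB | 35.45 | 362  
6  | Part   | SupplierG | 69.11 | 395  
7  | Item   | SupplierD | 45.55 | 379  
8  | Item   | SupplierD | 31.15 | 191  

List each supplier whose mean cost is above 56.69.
SELECT supplier, AVG(cost)
FROM products
GROUP BY supplier
HAVING AVG(cost) > 56.69

Result:
  SupplierE: avg=66.56
  SupplierG: avg=69.11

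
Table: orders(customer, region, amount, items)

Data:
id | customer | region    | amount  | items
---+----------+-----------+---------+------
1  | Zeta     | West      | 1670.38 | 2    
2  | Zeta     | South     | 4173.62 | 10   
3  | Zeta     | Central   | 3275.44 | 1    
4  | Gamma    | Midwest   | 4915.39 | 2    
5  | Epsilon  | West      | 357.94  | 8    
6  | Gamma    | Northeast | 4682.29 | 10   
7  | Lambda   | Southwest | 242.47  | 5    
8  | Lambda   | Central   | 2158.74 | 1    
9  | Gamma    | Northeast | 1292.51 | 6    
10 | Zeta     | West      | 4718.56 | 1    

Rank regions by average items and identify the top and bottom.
SELECT region, AVG(items)
FROM orders
GROUP BY region
ORDER BY AVG(items)

All groups:
  Central: 1.00
  Midwest: 2.00
  West: 3.67
  Southwest: 5.00
  Northeast: 8.00
  South: 10.00

Highest: South (10.00)
Lowest: Central (1.00)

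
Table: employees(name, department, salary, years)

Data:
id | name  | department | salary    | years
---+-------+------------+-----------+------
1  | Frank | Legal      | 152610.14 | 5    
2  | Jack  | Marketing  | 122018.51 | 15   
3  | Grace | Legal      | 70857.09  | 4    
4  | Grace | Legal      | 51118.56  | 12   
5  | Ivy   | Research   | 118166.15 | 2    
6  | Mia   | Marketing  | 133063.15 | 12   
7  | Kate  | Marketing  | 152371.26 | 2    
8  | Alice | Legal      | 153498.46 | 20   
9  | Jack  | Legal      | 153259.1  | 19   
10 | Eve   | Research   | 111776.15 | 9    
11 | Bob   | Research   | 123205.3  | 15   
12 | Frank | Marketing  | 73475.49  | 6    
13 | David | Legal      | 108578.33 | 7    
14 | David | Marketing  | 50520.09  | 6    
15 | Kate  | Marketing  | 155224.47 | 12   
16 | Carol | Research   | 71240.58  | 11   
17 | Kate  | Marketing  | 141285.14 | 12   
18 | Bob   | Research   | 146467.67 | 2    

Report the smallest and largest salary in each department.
SELECT department, MIN(salary), MAX(salary)
FROM employees
GROUP BY department

Result:
  Legal: min=51118.56, max=153498.46
  Marketing: min=50520.09, max=155224.47
  Research: min=71240.58, max=146467.67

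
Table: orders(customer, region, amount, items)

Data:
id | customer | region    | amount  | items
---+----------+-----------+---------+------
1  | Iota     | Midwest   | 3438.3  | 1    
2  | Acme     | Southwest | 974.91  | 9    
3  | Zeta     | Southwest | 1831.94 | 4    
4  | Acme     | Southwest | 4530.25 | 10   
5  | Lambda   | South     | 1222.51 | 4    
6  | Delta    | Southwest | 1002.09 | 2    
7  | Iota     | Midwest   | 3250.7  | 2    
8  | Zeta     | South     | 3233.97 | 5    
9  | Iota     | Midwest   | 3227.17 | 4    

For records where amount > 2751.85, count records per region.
SELECT region, COUNT(*)
FROM orders
WHERE amount > 2751.85
GROUP BY region

Note: WHERE filters rows before grouping.

Result:
  Midwest: 3
  South: 1
  Southwest: 1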